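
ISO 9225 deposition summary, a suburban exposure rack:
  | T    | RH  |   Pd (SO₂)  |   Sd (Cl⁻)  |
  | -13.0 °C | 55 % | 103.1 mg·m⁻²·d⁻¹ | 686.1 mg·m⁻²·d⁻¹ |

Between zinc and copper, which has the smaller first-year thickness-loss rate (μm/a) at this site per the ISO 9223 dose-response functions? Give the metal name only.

copper

zinc: T≤10 °C ⇒ hinge +0.038·(-13.0−10) = -0.8740
  sulphur-dioxide contribution → 0.5195 μm/a
  chloride contribution → 0.3724 μm/a
  total first-year rate 0.8919 μm/a
copper: f(T) = +0.126·(T−10) [T≤10 °C] = -2.8980
  sulphur-dioxide contribution → 0.02503 μm/a
  chloride contribution → 0.229 μm/a
  ⇒ r_corr(copper) = 0.254 μm/a
Ordering by μm/a: zinc (0.892) > copper (0.254)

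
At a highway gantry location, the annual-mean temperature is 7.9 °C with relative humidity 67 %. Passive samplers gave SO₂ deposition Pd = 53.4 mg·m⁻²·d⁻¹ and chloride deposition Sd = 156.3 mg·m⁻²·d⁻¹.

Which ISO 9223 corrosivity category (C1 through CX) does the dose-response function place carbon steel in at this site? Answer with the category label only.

C4

carbon steel: T≤10 °C ⇒ hinge +0.150·(7.9−10) = -0.3150
  sulphur-dioxide contribution → 39.03 μm/a
  chloride contribution → 29.26 μm/a
  total first-year rate 68.3 μm/a
ISO 9223 Table 2 (carbon steel): 50 < 68.3 ≤ 80 μm/a ⇒ C4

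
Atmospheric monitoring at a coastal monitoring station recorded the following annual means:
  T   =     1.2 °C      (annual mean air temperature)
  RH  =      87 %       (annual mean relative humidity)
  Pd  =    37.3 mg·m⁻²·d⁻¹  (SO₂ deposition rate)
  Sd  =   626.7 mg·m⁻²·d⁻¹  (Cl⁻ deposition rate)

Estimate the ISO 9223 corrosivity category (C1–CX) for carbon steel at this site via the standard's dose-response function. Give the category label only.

carbon steel: temperature factor f = +0.150·(-8.8) = -1.3200
  Pd branch = 1.77·Pd^0.52·e^(0.02·RH+f) = 17.69 μm/a
  Cl⁻ term: 0.102·626.7^0.62·exp(0.033·87+0.04·1.2) = 102.4
  r_corr = 17.69 + 102.4 = 120.1 μm/a
120 μm/a falls in (80, 200] for carbon steel → category C5

C5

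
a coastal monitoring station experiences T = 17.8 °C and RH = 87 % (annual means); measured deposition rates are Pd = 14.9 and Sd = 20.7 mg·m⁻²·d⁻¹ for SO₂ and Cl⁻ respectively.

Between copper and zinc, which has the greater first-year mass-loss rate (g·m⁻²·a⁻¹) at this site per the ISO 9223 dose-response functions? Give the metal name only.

copper: temperature factor f = -0.080·(7.8) = -0.6240
  SO₂ term: 0.0053·14.9^0.26·exp(0.059·87-0.6240) = 0.9717
  Sd branch = 0.01025·Sd^0.27·e^(0.036·RH+0.049·T) = 1.274 μm/a
  r_corr = 0.9717 + 1.274 = 2.245 μm/a
  mass loss = 2.245 μm/a × 8.96 g/cm³ = 20.12 g·m⁻²·a⁻¹
zinc: temperature factor f = -0.071·(7.8) = -0.5538
  Pd branch = 0.0129·Pd^0.44·e^(0.046·RH+f) = 1.331 μm/a
  Cl⁻ term: 0.0175·20.7^0.57·exp(0.008·87+0.085·17.8) = 0.8964
  r_corr = 1.331 + 0.8964 = 2.228 μm/a
  mass loss = 2.228 μm/a × 7.14 g/cm³ = 15.91 g·m⁻²·a⁻¹
Ordering by g·m⁻²·a⁻¹: copper (20.1) > zinc (15.9)

copper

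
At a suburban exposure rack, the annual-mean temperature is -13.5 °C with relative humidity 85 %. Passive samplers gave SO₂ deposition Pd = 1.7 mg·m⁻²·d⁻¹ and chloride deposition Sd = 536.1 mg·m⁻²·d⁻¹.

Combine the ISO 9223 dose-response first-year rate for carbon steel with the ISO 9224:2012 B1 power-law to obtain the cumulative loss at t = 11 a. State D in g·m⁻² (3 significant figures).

carbon steel: T≤10 °C ⇒ hinge +0.150·(-13.5−10) = -3.5250
  sulphur-dioxide contribution → 0.376 μm/a
  chloride contribution → 48.35 μm/a
  ⇒ r_corr(carbon steel) = 48.73 μm/a
Long-term exponent b (ISO 9224 Table 2, B1) = 0.523
  D(11) = 48.73 × 11^0.523 = 48.73 × 3.505 = 170.8 μm
  Mass loss = 170.8 μm × 7.85 g/cm³ = 1341 g·m⁻²

D(11) = 1.34e+03 g·m⁻²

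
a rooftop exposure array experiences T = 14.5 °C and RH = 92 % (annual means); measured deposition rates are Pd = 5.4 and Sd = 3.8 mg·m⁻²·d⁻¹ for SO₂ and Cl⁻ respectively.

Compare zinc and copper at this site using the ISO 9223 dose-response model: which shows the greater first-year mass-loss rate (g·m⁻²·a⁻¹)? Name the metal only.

zinc: f(T) = -0.071·(T−10) [T>10 °C] = -0.3195
  SO₂ term: 0.0129·5.4^0.44·exp(0.046·92-0.3195) = 1.355
  Sd branch = 0.0175·Sd^0.57·e^(0.008·RH+0.085·T) = 0.2682 μm/a
  sum: 1.355 + 0.2682 → r_corr = 1.623 μm/a
  mass loss = 1.623 μm/a × 7.14 g/cm³ = 11.59 g·m⁻²·a⁻¹
copper: f(T) = -0.080·(T−10) [T>10 °C] = -0.3600
  SO₂ term: 0.0053·5.4^0.26·exp(0.059·92-0.3600) = 1.305
  Cl⁻ term: 0.01025·3.8^0.27·exp(0.036·92+0.049·14.5) = 0.8208
  r_corr = 1.305 + 0.8208 = 2.126 μm/a
  mass loss = 2.126 μm/a × 8.96 g/cm³ = 19.05 g·m⁻²·a⁻¹
Ordering by g·m⁻²·a⁻¹: copper (19) > zinc (11.6)

copper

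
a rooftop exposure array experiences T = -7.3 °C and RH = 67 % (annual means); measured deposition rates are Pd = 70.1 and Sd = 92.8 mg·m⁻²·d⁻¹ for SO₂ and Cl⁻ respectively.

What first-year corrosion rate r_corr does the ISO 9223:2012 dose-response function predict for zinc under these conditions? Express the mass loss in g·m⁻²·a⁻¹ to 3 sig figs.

zinc: temperature factor f = +0.038·(-17.3) = -0.6574
  SO₂ term: 0.0129·70.1^0.44·exp(0.046·67-0.6574) = 0.9456
  Sd branch = 0.0175·Sd^0.57·e^(0.008·RH+0.085·T) = 0.2127 μm/a
  sum: 0.9456 + 0.2127 → r_corr = 1.158 μm/a
Convert to mass loss: 1.158 μm/a × 7.14 g/cm³ = 8.27 g·m⁻²·a⁻¹

r_corr = 8.27 g·m⁻²·a⁻¹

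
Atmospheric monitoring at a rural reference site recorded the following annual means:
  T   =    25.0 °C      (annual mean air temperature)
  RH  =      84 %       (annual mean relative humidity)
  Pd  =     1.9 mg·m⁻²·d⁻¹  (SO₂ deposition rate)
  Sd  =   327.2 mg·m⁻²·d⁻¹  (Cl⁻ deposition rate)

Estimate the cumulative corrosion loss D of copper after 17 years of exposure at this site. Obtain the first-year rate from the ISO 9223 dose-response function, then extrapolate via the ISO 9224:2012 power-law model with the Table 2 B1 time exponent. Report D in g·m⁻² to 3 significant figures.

D(17) = 219 g·m⁻²

copper: T>10 °C ⇒ hinge -0.080·(25.0−10) = -1.2000
  Pd branch = 0.0053·Pd^0.26·e^(0.059·RH+f) = 0.2679 μm/a
  Sd branch = 0.01025·Sd^0.27·e^(0.036·RH+0.049·T) = 3.428 μm/a
  r_corr = 0.2679 + 3.428 = 3.696 μm/a
ISO 9224: D(t) = r_corr · t^b with b = 0.667 (copper, B1)
  D(17) = 3.696 × 17^0.667 = 3.696 × 6.618 = 24.46 μm
  Mass loss = 24.46 μm × 8.96 g/cm³ = 219.1 g·m⁻²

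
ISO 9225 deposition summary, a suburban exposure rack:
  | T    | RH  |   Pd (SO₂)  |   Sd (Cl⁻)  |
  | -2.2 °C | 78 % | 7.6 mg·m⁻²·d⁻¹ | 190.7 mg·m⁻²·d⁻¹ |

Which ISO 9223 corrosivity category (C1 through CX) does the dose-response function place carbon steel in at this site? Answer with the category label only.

C3

carbon steel: temperature factor f = +0.150·(-12.2) = -1.8300
  Pd branch = 1.77·Pd^0.52·e^(0.02·RH+f) = 3.879 μm/a
  Sd branch = 0.102·Sd^0.62·e^(0.033·RH+0.04·T) = 31.77 μm/a
  sum: 3.879 + 31.77 → r_corr = 35.65 μm/a
Category bounds: 25…50 μm/a bracket r_corr ⇒ C3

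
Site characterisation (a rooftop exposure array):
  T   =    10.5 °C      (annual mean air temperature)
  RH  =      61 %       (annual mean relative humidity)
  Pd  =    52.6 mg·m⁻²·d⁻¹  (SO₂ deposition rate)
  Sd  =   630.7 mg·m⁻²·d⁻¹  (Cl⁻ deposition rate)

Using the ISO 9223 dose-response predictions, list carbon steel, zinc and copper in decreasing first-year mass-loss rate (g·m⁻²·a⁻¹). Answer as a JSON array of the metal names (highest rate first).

["carbon steel", "zinc", "copper"]

carbon steel: temperature factor f = -0.054·(0.5) = -0.0270
  Pd branch = 1.77·Pd^0.52·e^(0.02·RH+f) = 45.81 μm/a
  Cl⁻ term: 0.102·630.7^0.62·exp(0.033·61+0.04·10.5) = 63.26
  sum: 45.81 + 63.26 → r_corr = 109.1 μm/a
  mass loss = 109.1 μm/a × 7.85 g/cm³ = 856.2 g·m⁻²·a⁻¹
zinc: f(T) = -0.071·(T−10) [T>10 °C] = -0.0355
  Pd branch = 0.0129·Pd^0.44·e^(0.046·RH+f) = 1.178 μm/a
  Sd branch = 0.0175·Sd^0.57·e^(0.008·RH+0.085·T) = 2.745 μm/a
  r_corr = 1.178 + 2.745 = 3.922 μm/a
  mass loss = 3.922 μm/a × 7.14 g/cm³ = 28.01 g·m⁻²·a⁻¹
copper: f(T) = -0.080·(T−10) [T>10 °C] = -0.0400
  Pd branch = 0.0053·Pd^0.26·e^(0.059·RH+f) = 0.5217 μm/a
  Cl⁻ term: 0.01025·630.7^0.27·exp(0.036·61+0.049·10.5) = 0.8787
  r_corr = 0.5217 + 0.8787 = 1.4 μm/a
  mass loss = 1.4 μm/a × 8.96 g/cm³ = 12.55 g·m⁻²·a⁻¹
Ordering by g·m⁻²·a⁻¹: carbon steel (856) > zinc (28) > copper (12.5)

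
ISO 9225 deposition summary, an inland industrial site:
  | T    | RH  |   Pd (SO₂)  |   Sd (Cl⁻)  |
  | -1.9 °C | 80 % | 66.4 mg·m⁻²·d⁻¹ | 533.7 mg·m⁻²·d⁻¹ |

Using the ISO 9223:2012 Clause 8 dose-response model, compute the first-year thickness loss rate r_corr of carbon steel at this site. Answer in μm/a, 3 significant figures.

carbon steel: f(T) = +0.150·(T−10) [T≤10 °C] = -1.7850
  SO₂ term: 1.77·66.4^0.52·exp(0.02·80-1.7850) = 13.04
  Sd branch = 0.102·Sd^0.62·e^(0.033·RH+0.04·T) = 65.02 μm/a
  sum: 13.04 + 65.02 → r_corr = 78.06 μm/a

r_corr = 78.1 μm/a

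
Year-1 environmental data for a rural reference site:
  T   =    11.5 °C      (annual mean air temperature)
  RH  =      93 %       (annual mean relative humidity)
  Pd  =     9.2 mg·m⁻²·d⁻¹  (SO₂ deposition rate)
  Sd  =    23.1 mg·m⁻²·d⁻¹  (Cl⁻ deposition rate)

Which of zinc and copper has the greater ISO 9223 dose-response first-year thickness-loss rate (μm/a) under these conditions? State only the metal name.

copper

zinc: f(T) = -0.071·(T−10) [T>10 °C] = -0.1065
  SO₂ term: 0.0129·9.2^0.44·exp(0.046·93-0.1065) = 2.22
  Sd branch = 0.0175·Sd^0.57·e^(0.008·RH+0.085·T) = 0.5861 μm/a
  sum: 2.22 + 0.5861 → r_corr = 2.806 μm/a
copper: temperature factor f = -0.080·(1.5) = -0.1200
  Pd branch = 0.0053·Pd^0.26·e^(0.059·RH+f) = 2.022 μm/a
  Sd branch = 0.01025·Sd^0.27·e^(0.036·RH+0.049·T) = 1.196 μm/a
  sum: 2.022 + 1.196 → r_corr = 3.217 μm/a
Ordering by μm/a: copper (3.22) > zinc (2.81)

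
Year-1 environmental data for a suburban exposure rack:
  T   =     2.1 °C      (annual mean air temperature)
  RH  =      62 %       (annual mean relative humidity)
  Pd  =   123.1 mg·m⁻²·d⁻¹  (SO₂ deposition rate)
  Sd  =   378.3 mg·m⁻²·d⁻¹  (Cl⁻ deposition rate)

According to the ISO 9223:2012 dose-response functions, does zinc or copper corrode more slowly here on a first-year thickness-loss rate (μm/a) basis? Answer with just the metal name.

copper

zinc: T≤10 °C ⇒ hinge +0.038·(2.1−10) = -0.3002
  SO₂ term: 0.0129·123.1^0.44·exp(0.046·62-0.3002) = 1.376
  Sd branch = 0.0175·Sd^0.57·e^(0.008·RH+0.085·T) = 1.012 μm/a
  sum: 1.376 + 1.012 → r_corr = 2.388 μm/a
copper: T≤10 °C ⇒ hinge +0.126·(2.1−10) = -0.9954
  SO₂ term: 0.0053·123.1^0.26·exp(0.059·62-0.9954) = 0.2655
  Cl⁻ term: 0.01025·378.3^0.27·exp(0.036·62+0.049·2.1) = 0.5257
  sum: 0.2655 + 0.5257 → r_corr = 0.7913 μm/a
Ordering by μm/a: zinc (2.39) > copper (0.791)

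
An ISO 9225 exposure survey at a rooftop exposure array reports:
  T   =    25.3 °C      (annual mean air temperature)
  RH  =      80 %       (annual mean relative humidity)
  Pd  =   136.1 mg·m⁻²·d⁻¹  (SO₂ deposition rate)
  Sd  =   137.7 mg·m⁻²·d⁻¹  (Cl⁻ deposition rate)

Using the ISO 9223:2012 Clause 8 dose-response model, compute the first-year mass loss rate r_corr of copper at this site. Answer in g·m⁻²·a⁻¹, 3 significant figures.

copper: T>10 °C ⇒ hinge -0.080·(25.3−10) = -1.2240
  sulphur-dioxide contribution → 0.6272 μm/a
  chloride contribution → 2.385 μm/a
  total first-year rate 3.012 μm/a
Convert to mass loss: 3.012 μm/a × 8.96 g/cm³ = 26.98 g·m⁻²·a⁻¹

r_corr = 27.0 g·m⁻²·a⁻¹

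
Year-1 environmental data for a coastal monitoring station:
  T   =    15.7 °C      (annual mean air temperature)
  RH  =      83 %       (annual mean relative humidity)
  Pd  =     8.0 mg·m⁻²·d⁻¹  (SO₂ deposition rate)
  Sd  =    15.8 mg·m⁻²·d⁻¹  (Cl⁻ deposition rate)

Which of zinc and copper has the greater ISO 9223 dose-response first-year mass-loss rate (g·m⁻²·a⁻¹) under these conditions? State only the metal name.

zinc: f(T) = -0.071·(T−10) [T>10 °C] = -0.4047
  Pd branch = 0.0129·Pd^0.44·e^(0.046·RH+f) = 0.978 μm/a
  Sd branch = 0.0175·Sd^0.57·e^(0.008·RH+0.085·T) = 0.6226 μm/a
  sum: 0.978 + 0.6226 → r_corr = 1.601 μm/a
  mass loss = 1.601 μm/a × 7.14 g/cm³ = 11.43 g·m⁻²·a⁻¹
copper: temperature factor f = -0.080·(5.7) = -0.4560
  SO₂ term: 0.0053·8.0^0.26·exp(0.059·83-0.4560) = 0.7723
  Sd branch = 0.01025·Sd^0.27·e^(0.036·RH+0.049·T) = 0.925 μm/a
  r_corr = 0.7723 + 0.925 = 1.697 μm/a
  mass loss = 1.697 μm/a × 8.96 g/cm³ = 15.21 g·m⁻²·a⁻¹
Ordering by g·m⁻²·a⁻¹: copper (15.2) > zinc (11.4)

copper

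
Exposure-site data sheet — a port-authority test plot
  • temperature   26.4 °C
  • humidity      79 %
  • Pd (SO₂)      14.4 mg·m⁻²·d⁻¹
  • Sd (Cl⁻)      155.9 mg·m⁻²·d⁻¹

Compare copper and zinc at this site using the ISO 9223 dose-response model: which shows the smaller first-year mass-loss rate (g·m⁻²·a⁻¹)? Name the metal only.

copper

copper: f(T) = -0.080·(T−10) [T>10 °C] = -1.3120
  sulphur-dioxide contribution → 0.3019 μm/a
  chloride contribution → 2.51 μm/a
  total first-year rate 2.812 μm/a
  mass loss = 2.812 μm/a × 8.96 g/cm³ = 25.2 g·m⁻²·a⁻¹
zinc: f(T) = -0.071·(T−10) [T>10 °C] = -1.1644
  sulphur-dioxide contribution → 0.4929 μm/a
  chloride contribution → 5.521 μm/a
  total first-year rate 6.014 μm/a
  mass loss = 6.014 μm/a × 7.14 g/cm³ = 42.94 g·m⁻²·a⁻¹
Ordering by g·m⁻²·a⁻¹: zinc (42.9) > copper (25.2)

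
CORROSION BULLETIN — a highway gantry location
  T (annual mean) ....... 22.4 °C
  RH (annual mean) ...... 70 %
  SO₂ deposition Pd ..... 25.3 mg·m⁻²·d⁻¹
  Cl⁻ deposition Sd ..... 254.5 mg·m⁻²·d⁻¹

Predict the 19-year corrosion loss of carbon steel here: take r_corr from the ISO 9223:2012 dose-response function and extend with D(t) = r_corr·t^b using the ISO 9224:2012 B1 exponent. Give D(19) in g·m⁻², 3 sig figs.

carbon steel: T>10 °C ⇒ hinge -0.054·(22.4−10) = -0.6696
  Pd branch = 1.77·Pd^0.52·e^(0.02·RH+f) = 19.72 μm/a
  Sd branch = 0.102·Sd^0.62·e^(0.033·RH+0.04·T) = 78.07 μm/a
  sum: 19.72 + 78.07 → r_corr = 97.78 μm/a
Long-term exponent b (ISO 9224 Table 2, B1) = 0.523
  D(19) = 97.78 × 19^0.523 = 97.78 × 4.664 = 456.1 μm
  Mass loss = 456.1 μm × 7.85 g/cm³ = 3580 g·m⁻²

D(19) = 3.58e+03 g·m⁻²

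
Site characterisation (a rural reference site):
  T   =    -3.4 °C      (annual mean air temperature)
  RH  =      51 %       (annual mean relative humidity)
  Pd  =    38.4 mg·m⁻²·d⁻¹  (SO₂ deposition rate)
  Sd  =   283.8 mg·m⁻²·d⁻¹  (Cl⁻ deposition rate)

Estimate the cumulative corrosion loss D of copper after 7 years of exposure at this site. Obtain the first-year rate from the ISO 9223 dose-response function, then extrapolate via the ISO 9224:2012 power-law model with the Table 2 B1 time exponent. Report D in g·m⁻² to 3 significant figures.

D(7) = 9.89 g·m⁻²

copper: temperature factor f = +0.126·(-13.4) = -1.6884
  SO₂ term: 0.0053·38.4^0.26·exp(0.059·51-1.6884) = 0.05125
  Sd branch = 0.01025·Sd^0.27·e^(0.036·RH+0.049·T) = 0.2501 μm/a
  sum: 0.05125 + 0.2501 → r_corr = 0.3013 μm/a
Long-term exponent b (ISO 9224 Table 2, B1) = 0.667
  D(7) = 0.3013 × 7^0.667 = 0.3013 × 3.662 = 1.103 μm
  Mass loss = 1.103 μm × 8.96 g/cm³ = 9.886 g·m⁻²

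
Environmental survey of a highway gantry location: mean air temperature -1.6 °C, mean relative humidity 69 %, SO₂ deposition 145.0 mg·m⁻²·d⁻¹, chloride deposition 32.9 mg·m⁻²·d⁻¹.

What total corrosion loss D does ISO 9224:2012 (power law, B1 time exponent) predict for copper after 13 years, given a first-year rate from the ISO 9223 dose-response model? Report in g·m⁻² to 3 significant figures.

copper: f(T) = +0.126·(T−10) [T≤10 °C] = -1.4616
  sulphur-dioxide contribution → 0.2627 μm/a
  chloride contribution → 0.2918 μm/a
  ⇒ r_corr(copper) = 0.5545 μm/a
Power-law: D(13) = r_corr · 13^0.667
  D(13) = 0.5545 × 13^0.667 = 0.5545 × 5.534 = 3.068 μm
  Mass loss = 3.068 μm × 8.96 g/cm³ = 27.49 g·m⁻²

D(13) = 27.5 g·m⁻²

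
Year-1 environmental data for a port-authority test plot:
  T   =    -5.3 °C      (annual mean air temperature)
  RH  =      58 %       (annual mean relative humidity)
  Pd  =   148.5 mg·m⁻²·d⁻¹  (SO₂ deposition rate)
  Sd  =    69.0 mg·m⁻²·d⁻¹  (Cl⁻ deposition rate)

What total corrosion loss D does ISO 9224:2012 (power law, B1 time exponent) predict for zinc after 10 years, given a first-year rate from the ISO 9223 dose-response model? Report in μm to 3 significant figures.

zinc: temperature factor f = +0.038·(-15.3) = -0.5814
  Pd branch = 0.0129·Pd^0.44·e^(0.046·RH+f) = 0.9383 μm/a
  Cl⁻ term: 0.0175·69.0^0.57·exp(0.008·58+0.085·-5.3) = 0.1982
  sum: 0.9383 + 0.1982 → r_corr = 1.136 μm/a
Long-term exponent b (ISO 9224 Table 2, B1) = 0.813
  D(10) = 1.136 × 10^0.813 = 1.136 × 6.501 = 7.389 μm

D(10) = 7.39 μm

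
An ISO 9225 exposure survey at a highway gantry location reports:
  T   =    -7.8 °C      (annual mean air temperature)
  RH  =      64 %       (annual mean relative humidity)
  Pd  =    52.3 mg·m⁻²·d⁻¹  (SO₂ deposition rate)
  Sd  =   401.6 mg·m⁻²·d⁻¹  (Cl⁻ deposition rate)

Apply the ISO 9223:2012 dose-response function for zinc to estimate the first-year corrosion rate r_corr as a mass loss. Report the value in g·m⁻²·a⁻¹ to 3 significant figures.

r_corr = 8.35 g·m⁻²·a⁻¹

zinc: T≤10 °C ⇒ hinge +0.038·(-7.8−10) = -0.6764
  Pd branch = 0.0129·Pd^0.44·e^(0.046·RH+f) = 0.7105 μm/a
  Sd branch = 0.0175·Sd^0.57·e^(0.008·RH+0.085·T) = 0.4588 μm/a
  sum: 0.7105 + 0.4588 → r_corr = 1.169 μm/a
Convert to mass loss: 1.169 μm/a × 7.14 g/cm³ = 8.348 g·m⁻²·a⁻¹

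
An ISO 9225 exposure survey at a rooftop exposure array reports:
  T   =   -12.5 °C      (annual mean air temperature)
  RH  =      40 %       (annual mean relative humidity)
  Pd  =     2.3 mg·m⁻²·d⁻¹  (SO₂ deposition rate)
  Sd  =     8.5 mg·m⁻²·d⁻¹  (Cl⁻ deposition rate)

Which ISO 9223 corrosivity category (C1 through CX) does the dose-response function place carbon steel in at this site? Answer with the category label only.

C1

carbon steel: f(T) = +0.150·(T−10) [T≤10 °C] = -3.3750
  sulphur-dioxide contribution → 0.2079 μm/a
  chloride contribution → 0.8729 μm/a
  ⇒ r_corr(carbon steel) = 1.081 μm/a
1.08 μm/a falls in (0, 1.3] for carbon steel → category C1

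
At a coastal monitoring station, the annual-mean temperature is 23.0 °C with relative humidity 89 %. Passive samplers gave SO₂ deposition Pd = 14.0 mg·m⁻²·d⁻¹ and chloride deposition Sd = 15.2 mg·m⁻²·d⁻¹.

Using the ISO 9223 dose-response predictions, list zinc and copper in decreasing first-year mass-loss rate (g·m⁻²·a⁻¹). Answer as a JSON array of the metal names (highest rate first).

["copper", "zinc"]

zinc: temperature factor f = -0.071·(13.0) = -0.9230
  Pd branch = 0.0129·Pd^0.44·e^(0.046·RH+f) = 0.9818 μm/a
  Cl⁻ term: 0.0175·15.2^0.57·exp(0.008·89+0.085·23.0) = 1.188
  sum: 0.9818 + 1.188 → r_corr = 2.17 μm/a
  mass loss = 2.17 μm/a × 7.14 g/cm³ = 15.5 g·m⁻²·a⁻¹
copper: temperature factor f = -0.080·(13.0) = -1.0400
  SO₂ term: 0.0053·14.0^0.26·exp(0.059·89-1.0400) = 0.7097
  Sd branch = 0.01025·Sd^0.27·e^(0.036·RH+0.049·T) = 1.625 μm/a
  sum: 0.7097 + 1.625 → r_corr = 2.334 μm/a
  mass loss = 2.334 μm/a × 8.96 g/cm³ = 20.92 g·m⁻²·a⁻¹
Ordering by g·m⁻²·a⁻¹: copper (20.9) > zinc (15.5)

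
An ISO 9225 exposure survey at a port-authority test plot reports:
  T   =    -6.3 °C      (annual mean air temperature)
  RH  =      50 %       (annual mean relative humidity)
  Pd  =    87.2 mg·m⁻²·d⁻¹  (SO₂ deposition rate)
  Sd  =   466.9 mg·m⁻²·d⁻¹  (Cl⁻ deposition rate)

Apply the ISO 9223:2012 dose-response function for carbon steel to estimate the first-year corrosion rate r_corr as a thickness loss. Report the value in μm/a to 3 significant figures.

r_corr = 22.9 μm/a

carbon steel: temperature factor f = +0.150·(-16.3) = -2.4450
  SO₂ term: 1.77·87.2^0.52·exp(0.02·50-2.4450) = 4.261
  Sd branch = 0.102·Sd^0.62·e^(0.033·RH+0.04·T) = 18.65 μm/a
  sum: 4.261 + 18.65 → r_corr = 22.91 μm/a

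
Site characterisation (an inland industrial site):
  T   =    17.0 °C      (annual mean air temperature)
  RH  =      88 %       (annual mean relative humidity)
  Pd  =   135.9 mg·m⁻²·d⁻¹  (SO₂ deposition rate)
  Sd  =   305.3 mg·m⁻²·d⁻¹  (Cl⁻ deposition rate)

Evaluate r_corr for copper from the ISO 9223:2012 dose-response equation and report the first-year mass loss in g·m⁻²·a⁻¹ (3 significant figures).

r_corr = 41.0 g·m⁻²·a⁻¹

copper: T>10 °C ⇒ hinge -0.080·(17.0−10) = -0.5600
  Pd branch = 0.0053·Pd^0.26·e^(0.059·RH+f) = 1.952 μm/a
  Sd branch = 0.01025·Sd^0.27·e^(0.036·RH+0.049·T) = 2.626 μm/a
  r_corr = 1.952 + 2.626 = 4.578 μm/a
Convert to mass loss: 4.578 μm/a × 8.96 g/cm³ = 41.02 g·m⁻²·a⁻¹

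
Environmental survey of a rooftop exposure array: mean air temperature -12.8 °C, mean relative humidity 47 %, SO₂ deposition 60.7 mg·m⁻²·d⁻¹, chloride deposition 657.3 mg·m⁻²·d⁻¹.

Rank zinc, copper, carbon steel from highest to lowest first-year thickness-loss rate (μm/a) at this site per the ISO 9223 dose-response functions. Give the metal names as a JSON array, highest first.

zinc: T≤10 °C ⇒ hinge +0.038·(-12.8−10) = -0.8664
  Pd branch = 0.0129·Pd^0.44·e^(0.046·RH+f) = 0.287 μm/a
  Cl⁻ term: 0.0175·657.3^0.57·exp(0.008·47+0.085·-12.8) = 0.3467
  sum: 0.287 + 0.3467 → r_corr = 0.6337 μm/a
copper: f(T) = +0.126·(T−10) [T≤10 °C] = -2.8728
  SO₂ term: 0.0053·60.7^0.26·exp(0.059·47-2.8728) = 0.01395
  Cl⁻ term: 0.01025·657.3^0.27·exp(0.036·47+0.049·-12.8) = 0.1714
  r_corr = 0.01395 + 0.1714 = 0.1853 μm/a
carbon steel: T≤10 °C ⇒ hinge +0.150·(-12.8−10) = -3.4200
  SO₂ term: 1.77·60.7^0.52·exp(0.02·47-3.4200) = 1.254
  Cl⁻ term: 0.102·657.3^0.62·exp(0.033·47+0.04·-12.8) = 16.1
  sum: 1.254 + 16.1 → r_corr = 17.35 μm/a
Ordering by μm/a: carbon steel (17.4) > zinc (0.634) > copper (0.185)

["carbon steel", "zinc", "copper"]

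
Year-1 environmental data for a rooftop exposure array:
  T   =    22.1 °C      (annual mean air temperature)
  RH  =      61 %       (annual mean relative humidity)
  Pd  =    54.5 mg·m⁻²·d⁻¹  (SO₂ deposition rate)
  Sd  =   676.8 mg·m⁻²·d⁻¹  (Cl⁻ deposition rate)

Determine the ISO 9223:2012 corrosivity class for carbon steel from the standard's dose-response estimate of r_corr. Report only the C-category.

C5

carbon steel: temperature factor f = -0.054·(12.1) = -0.6534
  Pd branch = 1.77·Pd^0.52·e^(0.02·RH+f) = 24.94 μm/a
  Sd branch = 0.102·Sd^0.62·e^(0.033·RH+0.04·T) = 105.1 μm/a
  r_corr = 24.94 + 105.1 = 130.1 μm/a
ISO 9223 Table 2 (carbon steel): 80 < 130 ≤ 200 μm/a ⇒ C5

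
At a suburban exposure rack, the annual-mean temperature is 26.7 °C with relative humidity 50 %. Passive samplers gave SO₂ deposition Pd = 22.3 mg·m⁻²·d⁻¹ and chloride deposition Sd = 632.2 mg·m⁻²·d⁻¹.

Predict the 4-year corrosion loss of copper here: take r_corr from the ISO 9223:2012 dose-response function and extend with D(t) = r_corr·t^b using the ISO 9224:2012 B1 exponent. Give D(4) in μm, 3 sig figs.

D(4) = 3.45 μm

copper: f(T) = -0.080·(T−10) [T>10 °C] = -1.3360
  SO₂ term: 0.0053·22.3^0.26·exp(0.059·50-1.3360) = 0.05967
  Cl⁻ term: 0.01025·632.2^0.27·exp(0.036·50+0.049·26.7) = 1.309
  r_corr = 0.05967 + 1.309 = 1.368 μm/a
Long-term exponent b (ISO 9224 Table 2, B1) = 0.667
  D(4) = 1.368 × 4^0.667 = 1.368 × 2.521 = 3.45 μm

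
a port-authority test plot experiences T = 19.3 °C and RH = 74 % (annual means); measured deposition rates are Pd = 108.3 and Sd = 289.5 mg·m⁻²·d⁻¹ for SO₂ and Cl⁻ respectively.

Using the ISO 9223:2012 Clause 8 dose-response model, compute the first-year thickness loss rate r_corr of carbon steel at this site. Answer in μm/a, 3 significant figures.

r_corr = 139 μm/a

carbon steel: T>10 °C ⇒ hinge -0.054·(19.3−10) = -0.5022
  sulphur-dioxide contribution → 53.78 μm/a
  chloride contribution → 85.24 μm/a
  ⇒ r_corr(carbon steel) = 139 μm/a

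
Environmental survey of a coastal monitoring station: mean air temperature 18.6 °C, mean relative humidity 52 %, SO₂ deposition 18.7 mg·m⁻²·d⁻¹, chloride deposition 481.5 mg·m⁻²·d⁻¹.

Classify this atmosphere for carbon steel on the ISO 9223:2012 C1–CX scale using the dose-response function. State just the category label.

C4

carbon steel: temperature factor f = -0.054·(8.6) = -0.4644
  Pd branch = 1.77·Pd^0.52·e^(0.02·RH+f) = 14.43 μm/a
  Cl⁻ term: 0.102·481.5^0.62·exp(0.033·52+0.04·18.6) = 54.98
  sum: 14.43 + 54.98 → r_corr = 69.41 μm/a
69.4 μm/a falls in (50, 80] for carbon steel → category C4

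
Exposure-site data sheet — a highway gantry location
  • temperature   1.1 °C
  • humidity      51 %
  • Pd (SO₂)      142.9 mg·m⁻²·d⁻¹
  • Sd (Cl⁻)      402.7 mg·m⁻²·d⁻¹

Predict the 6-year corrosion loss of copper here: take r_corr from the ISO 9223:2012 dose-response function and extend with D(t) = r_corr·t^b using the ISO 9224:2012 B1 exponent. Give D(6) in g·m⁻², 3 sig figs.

copper: f(T) = +0.126·(T−10) [T≤10 °C] = -1.1214
  Pd branch = 0.0053·Pd^0.26·e^(0.059·RH+f) = 0.1272 μm/a
  Sd branch = 0.01025·Sd^0.27·e^(0.036·RH+0.049·T) = 0.3426 μm/a
  r_corr = 0.1272 + 0.3426 = 0.4698 μm/a
ISO 9224: D(t) = r_corr · t^b with b = 0.667 (copper, B1)
  D(6) = 0.4698 × 6^0.667 = 0.4698 × 3.304 = 1.552 μm
  Mass loss = 1.552 μm × 8.96 g/cm³ = 13.91 g·m⁻²

D(6) = 13.9 g·m⁻²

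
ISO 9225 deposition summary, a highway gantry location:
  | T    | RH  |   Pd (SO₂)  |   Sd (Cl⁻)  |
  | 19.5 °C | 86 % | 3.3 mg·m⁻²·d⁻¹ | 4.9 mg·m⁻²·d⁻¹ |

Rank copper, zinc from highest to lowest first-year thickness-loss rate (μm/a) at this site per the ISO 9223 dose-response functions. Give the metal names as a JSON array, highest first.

["copper", "zinc"]

copper: T>10 °C ⇒ hinge -0.080·(19.5−10) = -0.7600
  Pd branch = 0.0053·Pd^0.26·e^(0.059·RH+f) = 0.5403 μm/a
  Sd branch = 0.01025·Sd^0.27·e^(0.036·RH+0.049·T) = 0.9049 μm/a
  r_corr = 0.5403 + 0.9049 = 1.445 μm/a
zinc: temperature factor f = -0.071·(9.5) = -0.6745
  Pd branch = 0.0129·Pd^0.44·e^(0.046·RH+f) = 0.5806 μm/a
  Cl⁻ term: 0.0175·4.9^0.57·exp(0.008·86+0.085·19.5) = 0.4519
  sum: 0.5806 + 0.4519 → r_corr = 1.033 μm/a
Ordering by μm/a: copper (1.45) > zinc (1.03)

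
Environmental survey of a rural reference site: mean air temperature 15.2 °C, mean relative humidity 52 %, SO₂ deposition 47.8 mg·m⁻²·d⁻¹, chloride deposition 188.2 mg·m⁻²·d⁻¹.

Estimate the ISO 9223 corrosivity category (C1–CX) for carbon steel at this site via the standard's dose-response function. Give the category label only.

C4

carbon steel: T>10 °C ⇒ hinge -0.054·(15.2−10) = -0.2808
  SO₂ term: 1.77·47.8^0.52·exp(0.02·52-0.2808) = 28.25
  Cl⁻ term: 0.102·188.2^0.62·exp(0.033·52+0.04·15.2) = 26.8
  r_corr = 28.25 + 26.8 = 55.05 μm/a
ISO 9223 Table 2 (carbon steel): 50 < 55.1 ≤ 80 μm/a ⇒ C4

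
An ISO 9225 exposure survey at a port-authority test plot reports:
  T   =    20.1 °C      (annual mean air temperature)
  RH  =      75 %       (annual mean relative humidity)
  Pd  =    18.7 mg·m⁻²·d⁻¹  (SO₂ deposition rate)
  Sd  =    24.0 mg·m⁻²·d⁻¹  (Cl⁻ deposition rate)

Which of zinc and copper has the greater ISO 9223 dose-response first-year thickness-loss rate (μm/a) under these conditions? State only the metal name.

zinc

zinc: T>10 °C ⇒ hinge -0.071·(20.1−10) = -0.7171
  sulphur-dioxide contribution → 0.7196 μm/a
  chloride contribution → 1.077 μm/a
  total first-year rate 1.797 μm/a
copper: T>10 °C ⇒ hinge -0.080·(20.1−10) = -0.8080
  sulphur-dioxide contribution → 0.4225 μm/a
  chloride contribution → 0.9632 μm/a
  ⇒ r_corr(copper) = 1.386 μm/a
Ordering by μm/a: zinc (1.8) > copper (1.39)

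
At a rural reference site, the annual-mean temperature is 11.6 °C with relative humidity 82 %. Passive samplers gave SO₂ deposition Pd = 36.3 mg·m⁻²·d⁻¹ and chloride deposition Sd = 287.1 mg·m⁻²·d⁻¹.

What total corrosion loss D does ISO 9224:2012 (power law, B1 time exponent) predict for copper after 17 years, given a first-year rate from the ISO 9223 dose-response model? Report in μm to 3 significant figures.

D(17) = 20.5 μm

copper: f(T) = -0.080·(T−10) [T>10 °C] = -0.1280
  Pd branch = 0.0053·Pd^0.26·e^(0.059·RH+f) = 1.498 μm/a
  Cl⁻ term: 0.01025·287.1^0.27·exp(0.036·82+0.049·11.6) = 1.597
  sum: 1.498 + 1.597 → r_corr = 3.094 μm/a
Long-term exponent b (ISO 9224 Table 2, B1) = 0.667
  D(17) = 3.094 × 17^0.667 = 3.094 × 6.618 = 20.48 μm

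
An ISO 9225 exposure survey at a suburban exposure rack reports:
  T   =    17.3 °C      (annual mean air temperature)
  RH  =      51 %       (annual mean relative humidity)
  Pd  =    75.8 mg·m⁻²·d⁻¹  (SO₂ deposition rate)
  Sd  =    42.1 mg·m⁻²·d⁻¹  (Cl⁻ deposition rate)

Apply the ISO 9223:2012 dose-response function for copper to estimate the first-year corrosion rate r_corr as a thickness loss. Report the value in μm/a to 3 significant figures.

copper: T>10 °C ⇒ hinge -0.080·(17.3−10) = -0.5840
  Pd branch = 0.0053·Pd^0.26·e^(0.059·RH+f) = 0.1846 μm/a
  Sd branch = 0.01025·Sd^0.27·e^(0.036·RH+0.049·T) = 0.4119 μm/a
  r_corr = 0.1846 + 0.4119 = 0.5965 μm/a

r_corr = 0.596 μm/a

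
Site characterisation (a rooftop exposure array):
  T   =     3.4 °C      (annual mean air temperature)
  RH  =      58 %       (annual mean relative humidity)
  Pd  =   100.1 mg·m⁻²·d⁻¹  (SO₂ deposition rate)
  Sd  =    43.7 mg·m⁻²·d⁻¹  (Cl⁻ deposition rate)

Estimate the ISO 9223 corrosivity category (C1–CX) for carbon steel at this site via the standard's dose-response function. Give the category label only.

C3

carbon steel: temperature factor f = +0.150·(-6.6) = -0.9900
  SO₂ term: 1.77·100.1^0.52·exp(0.02·58-0.9900) = 23.02
  Cl⁻ term: 0.102·43.7^0.62·exp(0.033·58+0.04·3.4) = 8.241
  r_corr = 23.02 + 8.241 = 31.26 μm/a
Category bounds: 25…50 μm/a bracket r_corr ⇒ C3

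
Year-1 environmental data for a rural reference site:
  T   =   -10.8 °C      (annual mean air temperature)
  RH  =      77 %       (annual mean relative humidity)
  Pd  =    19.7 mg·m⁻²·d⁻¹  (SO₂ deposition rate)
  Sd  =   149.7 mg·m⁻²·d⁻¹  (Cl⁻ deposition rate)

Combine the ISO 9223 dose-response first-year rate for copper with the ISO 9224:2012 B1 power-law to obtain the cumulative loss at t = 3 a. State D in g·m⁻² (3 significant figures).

D(3) = 8.43 g·m⁻²

copper: f(T) = +0.126·(T−10) [T≤10 °C] = -2.6208
  sulphur-dioxide contribution → 0.07864 μm/a
  chloride contribution → 0.3733 μm/a
  total first-year rate 0.4519 μm/a
Long-term exponent b (ISO 9224 Table 2, B1) = 0.667
  D(3) = 0.4519 × 3^0.667 = 0.4519 × 2.081 = 0.9404 μm
  Mass loss = 0.9404 μm × 8.96 g/cm³ = 8.426 g·m⁻²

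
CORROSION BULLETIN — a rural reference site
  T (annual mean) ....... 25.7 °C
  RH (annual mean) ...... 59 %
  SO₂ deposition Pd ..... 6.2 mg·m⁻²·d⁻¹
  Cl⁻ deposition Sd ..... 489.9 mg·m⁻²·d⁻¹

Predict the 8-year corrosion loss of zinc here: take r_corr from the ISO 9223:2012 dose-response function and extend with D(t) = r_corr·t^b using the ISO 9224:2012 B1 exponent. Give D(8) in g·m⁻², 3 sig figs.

zinc: f(T) = -0.071·(T−10) [T>10 °C] = -1.1147
  sulphur-dioxide contribution → 0.1425 μm/a
  chloride contribution → 8.513 μm/a
  total first-year rate 8.656 μm/a
Long-term exponent b (ISO 9224 Table 2, B1) = 0.813
  D(8) = 8.656 × 8^0.813 = 8.656 × 5.423 = 46.94 μm
  Mass loss = 46.94 μm × 7.14 g/cm³ = 335.1 g·m⁻²

D(8) = 335 g·m⁻²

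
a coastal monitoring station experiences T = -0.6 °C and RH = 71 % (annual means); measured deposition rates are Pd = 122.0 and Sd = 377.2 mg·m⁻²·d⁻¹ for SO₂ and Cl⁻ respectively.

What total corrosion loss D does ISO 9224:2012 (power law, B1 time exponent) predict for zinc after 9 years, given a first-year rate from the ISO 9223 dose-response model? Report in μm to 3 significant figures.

zinc: temperature factor f = +0.038·(-10.6) = -0.4028
  Pd branch = 0.0129·Pd^0.44·e^(0.046·RH+f) = 1.871 μm/a
  Sd branch = 0.0175·Sd^0.57·e^(0.008·RH+0.085·T) = 0.8634 μm/a
  sum: 1.871 + 0.8634 → r_corr = 2.734 μm/a
ISO 9224: D(t) = r_corr · t^b with b = 0.813 (zinc, B1)
  D(9) = 2.734 × 9^0.813 = 2.734 × 5.968 = 16.32 μm

D(9) = 16.3 μm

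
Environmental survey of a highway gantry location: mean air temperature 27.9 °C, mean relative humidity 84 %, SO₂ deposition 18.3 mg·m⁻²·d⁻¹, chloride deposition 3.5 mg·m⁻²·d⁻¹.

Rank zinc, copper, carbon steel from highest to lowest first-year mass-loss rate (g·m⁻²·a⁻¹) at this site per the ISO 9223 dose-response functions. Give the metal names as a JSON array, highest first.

zinc: f(T) = -0.071·(T−10) [T>10 °C] = -1.2709
  SO₂ term: 0.0129·18.3^0.44·exp(0.046·84-1.2709) = 0.6198
  Sd branch = 0.0175·Sd^0.57·e^(0.008·RH+0.085·T) = 0.7498 μm/a
  sum: 0.6198 + 0.7498 → r_corr = 1.37 μm/a
  mass loss = 1.37 μm/a × 7.14 g/cm³ = 9.779 g·m⁻²·a⁻¹
copper: temperature factor f = -0.080·(17.9) = -1.4320
  Pd branch = 0.0053·Pd^0.26·e^(0.059·RH+f) = 0.3828 μm/a
  Sd branch = 0.01025·Sd^0.27·e^(0.036·RH+0.049·T) = 1.161 μm/a
  r_corr = 0.3828 + 1.161 = 1.543 μm/a
  mass loss = 1.543 μm/a × 8.96 g/cm³ = 13.83 g·m⁻²·a⁻¹
carbon steel: f(T) = -0.054·(T−10) [T>10 °C] = -0.9666
  SO₂ term: 1.77·18.3^0.52·exp(0.02·84-0.9666) = 16.38
  Sd branch = 0.102·Sd^0.62·e^(0.033·RH+0.04·T) = 10.83 μm/a
  sum: 16.38 + 10.83 → r_corr = 27.2 μm/a
  mass loss = 27.2 μm/a × 7.85 g/cm³ = 213.6 g·m⁻²·a⁻¹
Ordering by g·m⁻²·a⁻¹: carbon steel (214) > copper (13.8) > zinc (9.78)

["carbon steel", "copper", "zinc"]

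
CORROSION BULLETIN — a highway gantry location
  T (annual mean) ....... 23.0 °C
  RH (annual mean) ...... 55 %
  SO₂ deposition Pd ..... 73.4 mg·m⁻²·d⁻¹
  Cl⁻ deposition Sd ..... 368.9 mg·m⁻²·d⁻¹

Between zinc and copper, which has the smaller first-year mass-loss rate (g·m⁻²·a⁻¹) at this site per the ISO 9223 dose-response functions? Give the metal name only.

zinc: temperature factor f = -0.071·(13.0) = -0.9230
  SO₂ term: 0.0129·73.4^0.44·exp(0.046·55-0.9230) = 0.426
  Cl⁻ term: 0.0175·368.9^0.57·exp(0.008·55+0.085·23.0) = 5.576
  r_corr = 0.426 + 5.576 = 6.002 μm/a
  mass loss = 6.002 μm/a × 7.14 g/cm³ = 42.85 g·m⁻²·a⁻¹
copper: temperature factor f = -0.080·(13.0) = -1.0400
  Pd branch = 0.0053·Pd^0.26·e^(0.059·RH+f) = 0.1469 μm/a
  Sd branch = 0.01025·Sd^0.27·e^(0.036·RH+0.049·T) = 1.13 μm/a
  sum: 0.1469 + 1.13 → r_corr = 1.277 μm/a
  mass loss = 1.277 μm/a × 8.96 g/cm³ = 11.44 g·m⁻²·a⁻¹
Ordering by g·m⁻²·a⁻¹: zinc (42.9) > copper (11.4)

copper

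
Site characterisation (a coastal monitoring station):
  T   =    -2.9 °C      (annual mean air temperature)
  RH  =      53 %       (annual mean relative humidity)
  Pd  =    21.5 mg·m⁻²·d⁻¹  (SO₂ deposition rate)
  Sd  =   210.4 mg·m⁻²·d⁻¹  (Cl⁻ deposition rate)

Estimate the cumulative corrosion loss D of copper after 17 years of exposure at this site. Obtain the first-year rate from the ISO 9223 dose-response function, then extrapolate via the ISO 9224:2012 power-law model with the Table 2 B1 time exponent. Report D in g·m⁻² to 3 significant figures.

D(17) = 18.2 g·m⁻²

copper: T≤10 °C ⇒ hinge +0.126·(-2.9−10) = -1.6254
  sulphur-dioxide contribution → 0.05283 μm/a
  chloride contribution → 0.254 μm/a
  ⇒ r_corr(copper) = 0.3068 μm/a
Long-term exponent b (ISO 9224 Table 2, B1) = 0.667
  D(17) = 0.3068 × 17^0.667 = 0.3068 × 6.618 = 2.031 μm
  Mass loss = 2.031 μm × 8.96 g/cm³ = 18.19 g·m⁻²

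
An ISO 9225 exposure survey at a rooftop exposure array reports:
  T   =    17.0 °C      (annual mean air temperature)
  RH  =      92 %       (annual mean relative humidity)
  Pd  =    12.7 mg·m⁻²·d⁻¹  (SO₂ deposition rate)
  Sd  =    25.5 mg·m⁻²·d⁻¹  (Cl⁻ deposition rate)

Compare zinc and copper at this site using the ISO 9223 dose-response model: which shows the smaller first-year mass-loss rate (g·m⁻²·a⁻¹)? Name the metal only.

zinc: temperature factor f = -0.071·(7.0) = -0.4970
  SO₂ term: 0.0129·12.7^0.44·exp(0.046·92-0.4970) = 1.653
  Cl⁻ term: 0.0175·25.5^0.57·exp(0.008·92+0.085·17.0) = 0.9817
  r_corr = 1.653 + 0.9817 = 2.635 μm/a
  mass loss = 2.635 μm/a × 7.14 g/cm³ = 18.81 g·m⁻²·a⁻¹
copper: T>10 °C ⇒ hinge -0.080·(17.0−10) = -0.5600
  SO₂ term: 0.0053·12.7^0.26·exp(0.059·92-0.5600) = 1.335
  Sd branch = 0.01025·Sd^0.27·e^(0.036·RH+0.049·T) = 1.551 μm/a
  r_corr = 1.335 + 1.551 = 2.886 μm/a
  mass loss = 2.886 μm/a × 8.96 g/cm³ = 25.86 g·m⁻²·a⁻¹
Ordering by g·m⁻²·a⁻¹: copper (25.9) > zinc (18.8)

zinc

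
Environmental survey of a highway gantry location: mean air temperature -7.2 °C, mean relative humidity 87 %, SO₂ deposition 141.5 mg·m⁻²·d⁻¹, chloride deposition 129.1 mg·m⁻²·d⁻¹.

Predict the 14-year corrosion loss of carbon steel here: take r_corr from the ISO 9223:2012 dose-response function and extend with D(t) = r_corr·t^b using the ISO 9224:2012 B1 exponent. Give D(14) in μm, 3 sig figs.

carbon steel: T≤10 °C ⇒ hinge +0.150·(-7.2−10) = -2.5800
  SO₂ term: 1.77·141.5^0.52·exp(0.02·87-2.5800) = 10.04
  Cl⁻ term: 0.102·129.1^0.62·exp(0.033·87+0.04·-7.2) = 27.49
  r_corr = 10.04 + 27.49 = 37.52 μm/a
ISO 9224: D(t) = r_corr · t^b with b = 0.523 (carbon steel, B1)
  D(14) = 37.52 × 14^0.523 = 37.52 × 3.976 = 149.2 μm

D(14) = 149 μm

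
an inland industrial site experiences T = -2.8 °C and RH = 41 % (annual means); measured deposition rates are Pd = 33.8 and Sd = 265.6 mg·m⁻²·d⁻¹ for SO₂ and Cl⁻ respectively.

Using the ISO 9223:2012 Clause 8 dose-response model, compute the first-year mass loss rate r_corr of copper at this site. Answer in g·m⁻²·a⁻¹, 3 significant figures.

r_corr = 1.85 g·m⁻²·a⁻¹

copper: T≤10 °C ⇒ hinge +0.126·(-2.8−10) = -1.6128
  Pd branch = 0.0053·Pd^0.26·e^(0.059·RH+f) = 0.02964 μm/a
  Cl⁻ term: 0.01025·265.6^0.27·exp(0.036·41+0.049·-2.8) = 0.1765
  sum: 0.02964 + 0.1765 → r_corr = 0.2061 μm/a
Convert to mass loss: 0.2061 μm/a × 8.96 g/cm³ = 1.847 g·m⁻²·a⁻¹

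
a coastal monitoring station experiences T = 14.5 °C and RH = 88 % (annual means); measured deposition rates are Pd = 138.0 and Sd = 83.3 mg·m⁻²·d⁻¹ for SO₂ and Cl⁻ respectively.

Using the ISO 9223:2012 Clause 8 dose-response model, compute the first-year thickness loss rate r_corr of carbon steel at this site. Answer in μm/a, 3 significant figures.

r_corr = 156 μm/a

carbon steel: temperature factor f = -0.054·(4.5) = -0.2430
  Pd branch = 1.77·Pd^0.52·e^(0.02·RH+f) = 104.6 μm/a
  Sd branch = 0.102·Sd^0.62·e^(0.033·RH+0.04·T) = 51.58 μm/a
  sum: 104.6 + 51.58 → r_corr = 156.2 μm/a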